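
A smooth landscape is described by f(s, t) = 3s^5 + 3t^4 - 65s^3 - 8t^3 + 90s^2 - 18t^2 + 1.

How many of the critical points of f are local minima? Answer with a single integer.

f separates as a function of s plus a function of t, so ∇f=0 decouples.
∂f/∂s = 15s(s - 3)(s - 1)(s + 4) = 0 at s ∈ {-4, 0, 1, 3}; ∂f/∂t = 12t(t - 3)(t + 1) = 0 at t ∈ {-1, 0, 3}.
The Hessian is diagonal: diag(f_ss, f_tt). Second derivatives: f_ss(-4)=-2100, f_ss(0)=180, f_ss(1)=-150, f_ss(3)=630; f_tt(-1)=48, f_tt(0)=-36, f_tt(3)=144.
Local minima occur where both diagonal entries positive: (0, -1), (0, 3), (3, -1), (3, 3). Count: 4.

4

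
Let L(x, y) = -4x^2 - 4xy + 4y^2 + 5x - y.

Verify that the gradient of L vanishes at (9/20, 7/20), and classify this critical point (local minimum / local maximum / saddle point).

∇L = (-8x - 4y + 5, -4x + 8y - 1); substituting (9/20, 7/20) gives ∇L = (0, 0), so (9/20, 7/20) is indeed a critical point.
The Hessian of L is constant: H = [[-8, -4], [-4, 8]].
det(H) = (-8)·8 − (-4)² = -80.
Since det(H) < 0, H is indefinite and the critical point is a saddle point.

saddle point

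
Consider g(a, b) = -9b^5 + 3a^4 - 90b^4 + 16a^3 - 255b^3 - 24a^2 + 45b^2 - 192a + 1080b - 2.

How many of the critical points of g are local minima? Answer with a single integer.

g separates as a function of a plus a function of b, so ∇g=0 decouples.
∂g/∂a = 12(a - 2)(a + 2)(a + 4) = 0 at a ∈ {-4, -2, 2}; ∂g/∂b = -45(b - 1)(b + 2)(b + 3)(b + 4) = 0 at b ∈ {-4, -3, -2, 1}.
The Hessian is diagonal: diag(g_aa, g_bb). Second derivatives: g_aa(-4)=144, g_aa(-2)=-96, g_aa(2)=288; g_bb(-4)=450, g_bb(-3)=-180, g_bb(-2)=270, g_bb(1)=-2700.
Local minima occur where both diagonal entries positive: (-4, -4), (-4, -2), (2, -4), (2, -2). Count: 4.

4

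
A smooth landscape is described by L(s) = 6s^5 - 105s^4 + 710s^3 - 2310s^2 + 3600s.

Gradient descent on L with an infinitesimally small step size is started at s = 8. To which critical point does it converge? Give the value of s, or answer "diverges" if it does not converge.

5

L'(s) = 30(s - 5)(s - 4)(s - 3)(s - 2), so L'(8) = 10800.
Gradient descent moves in the -L' direction, i.e. s is decreasing.
The nearest critical point in that direction is s = 5, where L'' = 180 > 0 (a local minimum). The iterate converges there.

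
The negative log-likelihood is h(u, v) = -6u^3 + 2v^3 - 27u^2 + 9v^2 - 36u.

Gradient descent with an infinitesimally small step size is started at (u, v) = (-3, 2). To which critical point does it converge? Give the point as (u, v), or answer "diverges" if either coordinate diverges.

h is separable, so gradient descent decouples: u follows -∂h/∂u, v follows -∂h/∂v.
∂h/∂u = -18(u + 1)(u + 2); at u=-3 this is -36, so u increases.
∂h/∂v = 6v(v + 3); at v=2 this is 60, so v decreases.
u converges to its nearest critical value -2 (a local min of the u-part); v converges to 0. The iterate converges to (-2, 0).

(-2, 0)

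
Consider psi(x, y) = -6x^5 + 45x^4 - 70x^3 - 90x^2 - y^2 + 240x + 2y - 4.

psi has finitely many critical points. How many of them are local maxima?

psi separates as a function of x plus a function of y, so ∇psi=0 decouples.
∂psi/∂x = -30(x - 4)(x - 2)(x - 1)(x + 1) = 0 at x ∈ {-1, 1, 2, 4}; ∂psi/∂y = -2(y - 1) = 0 at y ∈ {1}.
The Hessian is diagonal: diag(psi_xx, psi_yy). Second derivatives: psi_xx(-1)=900, psi_xx(1)=-180, psi_xx(2)=180, psi_xx(4)=-900; psi_yy(1)=-2.
Local maxima occur where both diagonal entries negative: (1, 1), (4, 1). Count: 2.

2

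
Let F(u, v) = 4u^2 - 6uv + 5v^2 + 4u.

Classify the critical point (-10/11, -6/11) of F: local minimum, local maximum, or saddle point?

local minimum

The Hessian of F is constant: H = [[8, -6], [-6, 10]].
det(H) = 8·10 − (-6)² = 44.
det(H) > 0 and tr(H) = 18 > 0, so H is positive definite and the point is a local minimum.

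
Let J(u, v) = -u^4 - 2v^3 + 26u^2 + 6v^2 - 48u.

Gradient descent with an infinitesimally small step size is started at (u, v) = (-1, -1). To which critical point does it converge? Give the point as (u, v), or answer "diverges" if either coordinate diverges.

J is separable, so gradient descent decouples: u follows -∂J/∂u, v follows -∂J/∂v.
∂J/∂u = -4(u - 3)(u - 1)(u + 4); at u=-1 this is -96, so u increases.
∂J/∂v = -6v(v - 2); at v=-1 this is -18, so v increases.
u converges to its nearest critical value 1 (a local min of the u-part); v converges to 0. The iterate converges to (1, 0).

(1, 0)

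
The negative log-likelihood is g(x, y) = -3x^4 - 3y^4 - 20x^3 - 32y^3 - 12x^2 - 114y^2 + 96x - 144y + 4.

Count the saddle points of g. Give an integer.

g separates as a function of x plus a function of y, so ∇g=0 decouples.
∂g/∂x = -12(x - 1)(x + 2)(x + 4) = 0 at x ∈ {-4, -2, 1}; ∂g/∂y = -12(y + 1)(y + 3)(y + 4) = 0 at y ∈ {-4, -3, -1}.
The Hessian is diagonal: diag(g_xx, g_yy). Second derivatives: g_xx(-4)=-120, g_xx(-2)=72, g_xx(1)=-180; g_yy(-4)=-36, g_yy(-3)=24, g_yy(-1)=-72.
Saddle points occur where the two diagonal entries have opposite signs: (-4, -3), (-2, -4), (-2, -1), (1, -3). Count: 4.

4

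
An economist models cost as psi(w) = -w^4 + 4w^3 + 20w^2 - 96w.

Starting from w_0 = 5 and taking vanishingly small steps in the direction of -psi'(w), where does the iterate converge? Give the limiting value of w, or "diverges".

psi'(w) = -4(w - 4)(w - 2)(w + 3), so psi'(5) = -96.
Gradient descent moves in the -psi' direction, i.e. w is increasing.
There is no critical point above w=5, and psi' keeps the same sign, so the iterate runs off to +∞.

diverges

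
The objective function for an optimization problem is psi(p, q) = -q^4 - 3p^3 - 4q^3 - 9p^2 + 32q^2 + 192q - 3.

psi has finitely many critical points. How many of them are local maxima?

psi separates as a function of p plus a function of q, so ∇psi=0 decouples.
∂psi/∂p = -9p(p + 2) = 0 at p ∈ {-2, 0}; ∂psi/∂q = -4(q - 4)(q + 3)(q + 4) = 0 at q ∈ {-4, -3, 4}.
The Hessian is diagonal: diag(psi_pp, psi_qq). Second derivatives: psi_pp(-2)=18, psi_pp(0)=-18; psi_qq(-4)=-32, psi_qq(-3)=28, psi_qq(4)=-224.
Local maxima occur where both diagonal entries negative: (0, -4), (0, 4). Count: 2.

2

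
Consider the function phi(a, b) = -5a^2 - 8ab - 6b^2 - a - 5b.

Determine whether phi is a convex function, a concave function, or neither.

concave

phi is quadratic, so its Hessian is the constant matrix H = [[-10, -8], [-8, -12]].
det(H) = 56, tr(H) = -22.
det(H) > 0 and tr(H) < 0, so H is negative definite everywhere: concave.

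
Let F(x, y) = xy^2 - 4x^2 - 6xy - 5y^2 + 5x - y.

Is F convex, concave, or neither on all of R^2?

The term xy^2 is cubic, so the Hessian is not constant.
∂²F/∂y² = 2x - 10, which takes both signs as x varies (negative for sufficiently negative x). A diagonal entry of the Hessian changing sign means the Hessian is neither positive- nor negative-semidefinite on all of R^2.

neither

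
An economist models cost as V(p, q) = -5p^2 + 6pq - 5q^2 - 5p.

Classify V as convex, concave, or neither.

V is quadratic, so its Hessian is the constant matrix H = [[-10, 6], [6, -10]].
det(H) = 64, tr(H) = -20.
det(H) > 0 and tr(H) < 0, so H is negative definite everywhere: concave.

concave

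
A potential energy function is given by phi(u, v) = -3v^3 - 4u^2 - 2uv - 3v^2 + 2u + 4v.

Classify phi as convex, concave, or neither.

The term -3v^3 is cubic, so the Hessian is not constant.
∂²phi/∂v² = -18v - 6, which takes both signs as v varies (negative for sufficiently large v). A diagonal entry of the Hessian changing sign means the Hessian is neither positive- nor negative-semidefinite on all of R^2.

neither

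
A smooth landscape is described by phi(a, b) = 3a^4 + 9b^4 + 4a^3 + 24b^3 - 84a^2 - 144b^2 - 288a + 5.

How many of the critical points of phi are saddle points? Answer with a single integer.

phi separates as a function of a plus a function of b, so ∇phi=0 decouples.
∂phi/∂a = 12(a - 4)(a + 2)(a + 3) = 0 at a ∈ {-3, -2, 4}; ∂phi/∂b = 36b(b - 2)(b + 4) = 0 at b ∈ {-4, 0, 2}.
The Hessian is diagonal: diag(phi_aa, phi_bb). Second derivatives: phi_aa(-3)=84, phi_aa(-2)=-72, phi_aa(4)=504; phi_bb(-4)=864, phi_bb(0)=-288, phi_bb(2)=432.
Saddle points occur where the two diagonal entries have opposite signs: (-3, 0), (-2, -4), (-2, 2), (4, 0). Count: 4.

4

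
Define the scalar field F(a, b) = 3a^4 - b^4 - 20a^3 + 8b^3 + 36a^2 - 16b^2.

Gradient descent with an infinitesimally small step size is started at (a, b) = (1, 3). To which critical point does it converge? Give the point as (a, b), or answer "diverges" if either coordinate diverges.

F is separable, so gradient descent decouples: a follows -∂F/∂a, b follows -∂F/∂b.
∂F/∂a = 12a(a - 3)(a - 2); at a=1 this is 24, so a decreases.
∂F/∂b = -4b(b - 4)(b - 2); at b=3 this is 12, so b decreases.
a converges to its nearest critical value 0 (a local min of the a-part); b converges to 2. The iterate converges to (0, 2).

(0, 2)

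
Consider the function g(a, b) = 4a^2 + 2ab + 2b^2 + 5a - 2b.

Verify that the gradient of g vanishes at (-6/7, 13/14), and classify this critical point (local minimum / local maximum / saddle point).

local minimum

∇g = (8a + 2b + 5, 2a + 4b - 2); substituting (-6/7, 13/14) gives ∇g = (0, 0), so (-6/7, 13/14) is indeed a critical point.
The Hessian of g is constant: H = [[8, 2], [2, 4]].
det(H) = 8·4 − 2² = 28.
det(H) > 0 and tr(H) = 12 > 0, so H is positive definite and the point is a local minimum.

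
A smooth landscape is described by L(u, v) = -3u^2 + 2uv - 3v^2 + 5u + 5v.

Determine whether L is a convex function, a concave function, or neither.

concave

L is quadratic, so its Hessian is the constant matrix H = [[-6, 2], [2, -6]].
det(H) = 32, tr(H) = -12.
det(H) > 0 and tr(H) < 0, so H is negative definite everywhere: concave.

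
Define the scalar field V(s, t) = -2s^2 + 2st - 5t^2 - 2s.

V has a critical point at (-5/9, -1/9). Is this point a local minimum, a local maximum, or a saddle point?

local maximum

The Hessian of V is constant: H = [[-4, 2], [2, -10]].
det(H) = (-4)·(-10) − 2² = 36.
det(H) > 0 and tr(H) = -14 < 0, so H is negative definite and the point is a local maximum.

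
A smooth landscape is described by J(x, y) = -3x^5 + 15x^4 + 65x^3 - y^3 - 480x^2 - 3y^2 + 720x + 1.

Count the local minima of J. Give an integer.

J separates as a function of x plus a function of y, so ∇J=0 decouples.
∂J/∂x = -15(x - 4)(x - 3)(x - 1)(x + 4) = 0 at x ∈ {-4, 1, 3, 4}; ∂J/∂y = -3y(y + 2) = 0 at y ∈ {-2, 0}.
The Hessian is diagonal: diag(J_xx, J_yy). Second derivatives: J_xx(-4)=4200, J_xx(1)=-450, J_xx(3)=210, J_xx(4)=-360; J_yy(-2)=6, J_yy(0)=-6.
Local minima occur where both diagonal entries positive: (-4, -2), (3, -2). Count: 2.

2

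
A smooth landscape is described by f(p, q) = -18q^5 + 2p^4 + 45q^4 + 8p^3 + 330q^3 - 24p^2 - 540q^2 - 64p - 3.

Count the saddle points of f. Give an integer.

f separates as a function of p plus a function of q, so ∇f=0 decouples.
∂f/∂p = 8(p - 2)(p + 1)(p + 4) = 0 at p ∈ {-4, -1, 2}; ∂f/∂q = -90q(q - 4)(q - 1)(q + 3) = 0 at q ∈ {-3, 0, 1, 4}.
The Hessian is diagonal: diag(f_pp, f_qq). Second derivatives: f_pp(-4)=144, f_pp(-1)=-72, f_pp(2)=144; f_qq(-3)=7560, f_qq(0)=-1080, f_qq(1)=1080, f_qq(4)=-7560.
Saddle points occur where the two diagonal entries have opposite signs: (-4, 0), (-4, 4), (-1, -3), (-1, 1), (2, 0), (2, 4). Count: 6.

6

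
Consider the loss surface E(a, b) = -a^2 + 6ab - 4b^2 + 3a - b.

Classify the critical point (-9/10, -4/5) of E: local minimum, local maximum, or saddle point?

saddle point

The Hessian of E is constant: H = [[-2, 6], [6, -8]].
det(H) = (-2)·(-8) − 6² = -20.
Since det(H) < 0, H is indefinite and the critical point is a saddle point.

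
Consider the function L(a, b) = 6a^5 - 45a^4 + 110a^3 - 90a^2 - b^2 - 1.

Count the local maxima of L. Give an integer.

2

L separates as a function of a plus a function of b, so ∇L=0 decouples.
∂L/∂a = 30a(a - 3)(a - 2)(a - 1) = 0 at a ∈ {0, 1, 2, 3}; ∂L/∂b = -2b = 0 at b ∈ {0}.
The Hessian is diagonal: diag(L_aa, L_bb). Second derivatives: L_aa(0)=-180, L_aa(1)=60, L_aa(2)=-60, L_aa(3)=180; L_bb(0)=-2.
Local maxima occur where both diagonal entries negative: (0, 0), (2, 0). Count: 2.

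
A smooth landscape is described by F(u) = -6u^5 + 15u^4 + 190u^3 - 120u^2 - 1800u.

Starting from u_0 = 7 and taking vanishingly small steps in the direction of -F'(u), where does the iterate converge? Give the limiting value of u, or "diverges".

F'(u) = -30(u - 5)(u - 2)(u + 2)(u + 3), so F'(7) = -27000.
Gradient descent moves in the -F' direction, i.e. u is increasing.
There is no critical point above u=7, and F' keeps the same sign, so the iterate runs off to +∞.

diverges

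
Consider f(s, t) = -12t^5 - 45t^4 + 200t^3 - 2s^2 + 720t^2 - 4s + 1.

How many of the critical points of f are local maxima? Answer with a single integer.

f separates as a function of s plus a function of t, so ∇f=0 decouples.
∂f/∂s = -4(s + 1) = 0 at s ∈ {-1}; ∂f/∂t = -60t(t - 3)(t + 2)(t + 4) = 0 at t ∈ {-4, -2, 0, 3}.
The Hessian is diagonal: diag(f_ss, f_tt). Second derivatives: f_ss(-1)=-4; f_tt(-4)=3360, f_tt(-2)=-1200, f_tt(0)=1440, f_tt(3)=-6300.
Local maxima occur where both diagonal entries negative: (-1, -2), (-1, 3). Count: 2.

2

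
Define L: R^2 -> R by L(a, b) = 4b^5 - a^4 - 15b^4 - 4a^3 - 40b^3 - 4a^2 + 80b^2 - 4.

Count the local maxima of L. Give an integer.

4

L separates as a function of a plus a function of b, so ∇L=0 decouples.
∂L/∂a = -4a(a + 1)(a + 2) = 0 at a ∈ {-2, -1, 0}; ∂L/∂b = 20b(b - 4)(b - 1)(b + 2) = 0 at b ∈ {-2, 0, 1, 4}.
The Hessian is diagonal: diag(L_aa, L_bb). Second derivatives: L_aa(-2)=-8, L_aa(-1)=4, L_aa(0)=-8; L_bb(-2)=-720, L_bb(0)=160, L_bb(1)=-180, L_bb(4)=1440.
Local maxima occur where both diagonal entries negative: (-2, -2), (-2, 1), (0, -2), (0, 1). Count: 4.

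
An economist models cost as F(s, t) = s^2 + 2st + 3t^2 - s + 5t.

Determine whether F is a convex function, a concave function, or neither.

F is quadratic, so its Hessian is the constant matrix H = [[2, 2], [2, 6]].
det(H) = 8, tr(H) = 8.
det(H) > 0 and tr(H) > 0, so H is positive definite everywhere: convex.

convex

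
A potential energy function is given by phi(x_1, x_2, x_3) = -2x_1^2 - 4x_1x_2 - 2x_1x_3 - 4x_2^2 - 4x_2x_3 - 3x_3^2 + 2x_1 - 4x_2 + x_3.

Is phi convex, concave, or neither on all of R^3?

phi is quadratic, so its Hessian is the constant matrix H = [[-4, -4, -2], [-4, -8, -4], [-2, -4, -6]].
Leading principal minors: -4, 16, -64.
Signs alternate −, +, − ⇒ H ≺ 0 ⇒ concave.

concave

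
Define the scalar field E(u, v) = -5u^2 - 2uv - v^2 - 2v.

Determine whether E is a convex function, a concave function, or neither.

E is quadratic, so its Hessian is the constant matrix H = [[-10, -2], [-2, -2]].
det(H) = 16, tr(H) = -12.
det(H) > 0 and tr(H) < 0, so H is negative definite everywhere: concave.

concave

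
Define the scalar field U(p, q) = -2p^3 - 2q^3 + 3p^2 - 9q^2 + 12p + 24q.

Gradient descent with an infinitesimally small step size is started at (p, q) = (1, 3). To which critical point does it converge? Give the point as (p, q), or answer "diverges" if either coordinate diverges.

diverges

U is separable, so gradient descent decouples: p follows -∂U/∂p, q follows -∂U/∂q.
∂U/∂p = -6(p - 2)(p + 1); at p=1 this is 12, so p decreases.
∂U/∂q = -6(q - 1)(q + 4); at q=3 this is -84, so q increases.
The q-coordinate has no critical point in that direction and runs off to infinity.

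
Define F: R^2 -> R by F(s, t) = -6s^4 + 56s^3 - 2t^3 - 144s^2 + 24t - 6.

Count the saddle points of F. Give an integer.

F separates as a function of s plus a function of t, so ∇F=0 decouples.
∂F/∂s = -24s(s - 4)(s - 3) = 0 at s ∈ {0, 3, 4}; ∂F/∂t = -6(t - 2)(t + 2) = 0 at t ∈ {-2, 2}.
The Hessian is diagonal: diag(F_ss, F_tt). Second derivatives: F_ss(0)=-288, F_ss(3)=72, F_ss(4)=-96; F_tt(-2)=24, F_tt(2)=-24.
Saddle points occur where the two diagonal entries have opposite signs: (0, -2), (3, 2), (4, -2). Count: 3.

3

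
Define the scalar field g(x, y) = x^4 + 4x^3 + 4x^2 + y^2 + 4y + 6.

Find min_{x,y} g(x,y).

2

g(x,y) separates as P(x) + Q(y) + 6, so its minimum is min P + min Q + 6.
P'(x) = 4x(x + 1)(x + 2) vanishes at x ∈ {-2, -1, 0}; Q'(y) = 2y + 4 vanishes at y ∈ {-2}.
Local minima of P (where P''>0): P(-2)=0, P(0)=0. Local minima of Q: Q(-2)=-4.
So the global minimum of g is P(-2) + Q(-2) + 6 = 0 − 4 + 6 = 2, attained at (-2, -2).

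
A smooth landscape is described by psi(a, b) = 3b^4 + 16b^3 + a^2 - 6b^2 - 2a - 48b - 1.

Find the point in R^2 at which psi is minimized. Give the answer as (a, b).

psi(a,b) separates as P(a) + Q(b) − 1, so its minimum is min P + min Q − 1.
P'(a) = 2a - 2 vanishes at a ∈ {1}; Q'(b) = 12(b - 1)(b + 1)(b + 4) vanishes at b ∈ {-4, -1, 1}.
Local minima of P (where P''>0): P(1)=-1. Local minima of Q: Q(-4)=-160, Q(1)=-35.
So the global minimum of psi is P(1) + Q(-4) − 1 = -1 − 160 − 1 = -162, attained at (1, -4).

(1, -4)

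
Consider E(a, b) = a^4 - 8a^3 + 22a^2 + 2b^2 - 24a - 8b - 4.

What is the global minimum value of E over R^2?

E(a,b) separates as P(a) + Q(b) − 4, so its minimum is min P + min Q − 4.
P'(a) = 4(a - 3)(a - 2)(a - 1) vanishes at a ∈ {1, 2, 3}; Q'(b) = 4b - 8 vanishes at b ∈ {2}.
Local minima of P (where P''>0): P(1)=-9, P(3)=-9. Local minima of Q: Q(2)=-8.
So the global minimum of E is P(1) + Q(2) − 4 = -9 − 8 − 4 = -21, attained at (1, 2).

-21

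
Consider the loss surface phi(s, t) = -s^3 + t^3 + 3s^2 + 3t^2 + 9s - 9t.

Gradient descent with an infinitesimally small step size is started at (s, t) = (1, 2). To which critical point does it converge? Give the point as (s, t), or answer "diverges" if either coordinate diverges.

(-1, 1)

phi is separable, so gradient descent decouples: s follows -∂phi/∂s, t follows -∂phi/∂t.
∂phi/∂s = -3(s - 3)(s + 1); at s=1 this is 12, so s decreases.
∂phi/∂t = 3(t - 1)(t + 3); at t=2 this is 15, so t decreases.
s converges to its nearest critical value -1 (a local min of the s-part); t converges to 1. The iterate converges to (-1, 1).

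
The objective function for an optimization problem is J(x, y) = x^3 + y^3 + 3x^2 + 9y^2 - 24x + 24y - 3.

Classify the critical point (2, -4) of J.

The mixed partial ∂²J/∂x∂y is 0, so the Hessian at any point is diag(J_xx, J_yy) = diag(6(x + 1), 6(y + 3)).
At (2, -4): H = diag(18, -6).
The eigenvalues have opposite signs, so H is indefinite: a saddle point.

saddle point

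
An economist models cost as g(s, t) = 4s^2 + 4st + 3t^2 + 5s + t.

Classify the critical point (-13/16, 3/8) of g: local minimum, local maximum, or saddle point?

The Hessian of g is constant: H = [[8, 4], [4, 6]].
det(H) = 8·6 − 4² = 32.
det(H) > 0 and tr(H) = 14 > 0, so H is positive definite and the point is a local minimum.

local minimum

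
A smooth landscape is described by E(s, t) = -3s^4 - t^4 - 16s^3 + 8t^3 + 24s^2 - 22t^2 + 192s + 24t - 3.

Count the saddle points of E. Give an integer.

E separates as a function of s plus a function of t, so ∇E=0 decouples.
∂E/∂s = -12(s - 2)(s + 2)(s + 4) = 0 at s ∈ {-4, -2, 2}; ∂E/∂t = -4(t - 3)(t - 2)(t - 1) = 0 at t ∈ {1, 2, 3}.
The Hessian is diagonal: diag(E_ss, E_tt). Second derivatives: E_ss(-4)=-144, E_ss(-2)=96, E_ss(2)=-288; E_tt(1)=-8, E_tt(2)=4, E_tt(3)=-8.
Saddle points occur where the two diagonal entries have opposite signs: (-4, 2), (-2, 1), (-2, 3), (2, 2). Count: 4.

4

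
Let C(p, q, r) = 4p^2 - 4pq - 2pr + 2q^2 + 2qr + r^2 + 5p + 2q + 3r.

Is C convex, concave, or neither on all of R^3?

convex

C is quadratic, so its Hessian is the constant matrix H = [[8, -4, -2], [-4, 4, 2], [-2, 2, 2]].
Leading principal minors: 8, 16, 16.
All positive ⇒ H ≻ 0 ⇒ convex.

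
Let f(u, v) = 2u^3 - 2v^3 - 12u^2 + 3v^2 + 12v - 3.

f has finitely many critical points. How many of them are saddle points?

2

f separates as a function of u plus a function of v, so ∇f=0 decouples.
∂f/∂u = 6u(u - 4) = 0 at u ∈ {0, 4}; ∂f/∂v = -6(v - 2)(v + 1) = 0 at v ∈ {-1, 2}.
The Hessian is diagonal: diag(f_uu, f_vv). Second derivatives: f_uu(0)=-24, f_uu(4)=24; f_vv(-1)=18, f_vv(2)=-18.
Saddle points occur where the two diagonal entries have opposite signs: (0, -1), (4, 2). Count: 2.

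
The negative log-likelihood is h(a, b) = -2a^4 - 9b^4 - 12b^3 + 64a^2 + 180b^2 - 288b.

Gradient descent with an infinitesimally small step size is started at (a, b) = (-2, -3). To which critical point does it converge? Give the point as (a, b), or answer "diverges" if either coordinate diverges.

(0, 1)

h is separable, so gradient descent decouples: a follows -∂h/∂a, b follows -∂h/∂b.
∂h/∂a = -8a(a - 4)(a + 4); at a=-2 this is -192, so a increases.
∂h/∂b = -36(b - 2)(b - 1)(b + 4); at b=-3 this is -720, so b increases.
a converges to its nearest critical value 0 (a local min of the a-part); b converges to 1. The iterate converges to (0, 1).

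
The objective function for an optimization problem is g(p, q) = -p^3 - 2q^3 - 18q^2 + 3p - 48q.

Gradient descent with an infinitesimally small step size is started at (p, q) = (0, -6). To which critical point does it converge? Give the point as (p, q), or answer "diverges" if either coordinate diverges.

g is separable, so gradient descent decouples: p follows -∂g/∂p, q follows -∂g/∂q.
∂g/∂p = -3(p - 1)(p + 1); at p=0 this is 3, so p decreases.
∂g/∂q = -6(q + 2)(q + 4); at q=-6 this is -48, so q increases.
p converges to its nearest critical value -1 (a local min of the p-part); q converges to -4. The iterate converges to (-1, -4).

(-1, -4)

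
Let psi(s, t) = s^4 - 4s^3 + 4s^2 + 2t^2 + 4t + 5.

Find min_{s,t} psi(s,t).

3

psi(s,t) separates as P(s) + Q(t) + 5, so its minimum is min P + min Q + 5.
P'(s) = 4s(s - 2)(s - 1) vanishes at s ∈ {0, 1, 2}; Q'(t) = 4(t + 1) vanishes at t ∈ {-1}.
Local minima of P (where P''>0): P(0)=0, P(2)=0. Local minima of Q: Q(-1)=-2.
So the global minimum of psi is P(0) + Q(-1) + 5 = 0 − 2 + 5 = 3, attained at (0, -1).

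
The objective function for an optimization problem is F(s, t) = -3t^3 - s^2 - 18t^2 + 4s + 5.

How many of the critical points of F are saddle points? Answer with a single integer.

1

F separates as a function of s plus a function of t, so ∇F=0 decouples.
∂F/∂s = -2(s - 2) = 0 at s ∈ {2}; ∂F/∂t = -9t(t + 4) = 0 at t ∈ {-4, 0}.
The Hessian is diagonal: diag(F_ss, F_tt). Second derivatives: F_ss(2)=-2; F_tt(-4)=36, F_tt(0)=-36.
Saddle points occur where the two diagonal entries have opposite signs: (2, -4). Count: 1.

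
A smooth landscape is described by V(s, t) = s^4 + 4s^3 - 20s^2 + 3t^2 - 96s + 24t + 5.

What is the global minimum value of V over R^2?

V(s,t) separates as P(s) + Q(t) + 5, so its minimum is min P + min Q + 5.
P'(s) = 4(s - 3)(s + 2)(s + 4) vanishes at s ∈ {-4, -2, 3}; Q'(t) = 6(t + 4) vanishes at t ∈ {-4}.
Local minima of P (where P''>0): P(-4)=64, P(3)=-279. Local minima of Q: Q(-4)=-48.
So the global minimum of V is P(3) + Q(-4) + 5 = -279 − 48 + 5 = -322, attained at (3, -4).

-322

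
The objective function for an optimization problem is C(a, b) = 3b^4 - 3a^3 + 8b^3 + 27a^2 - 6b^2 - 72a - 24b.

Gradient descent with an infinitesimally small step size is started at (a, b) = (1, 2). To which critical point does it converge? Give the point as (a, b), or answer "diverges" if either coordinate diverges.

C is separable, so gradient descent decouples: a follows -∂C/∂a, b follows -∂C/∂b.
∂C/∂a = -9(a - 4)(a - 2); at a=1 this is -27, so a increases.
∂C/∂b = 12(b - 1)(b + 1)(b + 2); at b=2 this is 144, so b decreases.
a converges to its nearest critical value 2 (a local min of the a-part); b converges to 1. The iterate converges to (2, 1).

(2, 1)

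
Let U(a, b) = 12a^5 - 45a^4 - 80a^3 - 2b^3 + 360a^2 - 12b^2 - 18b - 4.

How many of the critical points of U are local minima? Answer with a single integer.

U separates as a function of a plus a function of b, so ∇U=0 decouples.
∂U/∂a = 60a(a - 3)(a - 2)(a + 2) = 0 at a ∈ {-2, 0, 2, 3}; ∂U/∂b = -6(b + 1)(b + 3) = 0 at b ∈ {-3, -1}.
The Hessian is diagonal: diag(U_aa, U_bb). Second derivatives: U_aa(-2)=-2400, U_aa(0)=720, U_aa(2)=-480, U_aa(3)=900; U_bb(-3)=12, U_bb(-1)=-12.
Local minima occur where both diagonal entries positive: (0, -3), (3, -3). Count: 2.

2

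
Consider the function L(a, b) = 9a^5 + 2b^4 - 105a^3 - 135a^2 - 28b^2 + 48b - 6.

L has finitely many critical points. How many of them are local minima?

4

L separates as a function of a plus a function of b, so ∇L=0 decouples.
∂L/∂a = 45a(a - 3)(a + 1)(a + 2) = 0 at a ∈ {-2, -1, 0, 3}; ∂L/∂b = 8(b - 2)(b - 1)(b + 3) = 0 at b ∈ {-3, 1, 2}.
The Hessian is diagonal: diag(L_aa, L_bb). Second derivatives: L_aa(-2)=-450, L_aa(-1)=180, L_aa(0)=-270, L_aa(3)=2700; L_bb(-3)=160, L_bb(1)=-32, L_bb(2)=40.
Local minima occur where both diagonal entries positive: (-1, -3), (-1, 2), (3, -3), (3, 2). Count: 4.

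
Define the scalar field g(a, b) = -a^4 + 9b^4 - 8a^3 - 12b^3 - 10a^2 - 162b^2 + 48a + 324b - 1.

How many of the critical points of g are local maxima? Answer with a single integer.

2

g separates as a function of a plus a function of b, so ∇g=0 decouples.
∂g/∂a = -4(a - 1)(a + 3)(a + 4) = 0 at a ∈ {-4, -3, 1}; ∂g/∂b = 36(b - 3)(b - 1)(b + 3) = 0 at b ∈ {-3, 1, 3}.
The Hessian is diagonal: diag(g_aa, g_bb). Second derivatives: g_aa(-4)=-20, g_aa(-3)=16, g_aa(1)=-80; g_bb(-3)=864, g_bb(1)=-288, g_bb(3)=432.
Local maxima occur where both diagonal entries negative: (-4, 1), (1, 1). Count: 2.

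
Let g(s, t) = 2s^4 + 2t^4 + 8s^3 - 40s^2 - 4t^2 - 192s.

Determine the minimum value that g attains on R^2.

g(s,t) separates as P(s) + Q(t), so its minimum is min P + min Q.
P'(s) = 8(s - 3)(s + 2)(s + 4) vanishes at s ∈ {-4, -2, 3}; Q'(t) = 8t(t - 1)(t + 1) vanishes at t ∈ {-1, 0, 1}.
Local minima of P (where P''>0): P(-4)=128, P(3)=-558. Local minima of Q: Q(-1)=-2, Q(1)=-2.
So the global minimum of g is P(3) + Q(-1) = -558 − 2 = -560, attained at (3, -1).

-560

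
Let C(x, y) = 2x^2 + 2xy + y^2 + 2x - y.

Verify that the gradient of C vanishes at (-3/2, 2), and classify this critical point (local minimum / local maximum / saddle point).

local minimum

∇C = (4x + 2y + 2, 2x + 2y - 1); substituting (-3/2, 2) gives ∇C = (0, 0), so (-3/2, 2) is indeed a critical point.
The Hessian of C is constant: H = [[4, 2], [2, 2]].
det(H) = 4·2 − 2² = 4.
det(H) > 0 and tr(H) = 6 > 0, so H is positive definite and the point is a local minimum.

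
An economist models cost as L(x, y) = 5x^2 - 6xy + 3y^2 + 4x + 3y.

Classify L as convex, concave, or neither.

convex

L is quadratic, so its Hessian is the constant matrix H = [[10, -6], [-6, 6]].
det(H) = 24, tr(H) = 16.
det(H) > 0 and tr(H) > 0, so H is positive definite everywhere: convex.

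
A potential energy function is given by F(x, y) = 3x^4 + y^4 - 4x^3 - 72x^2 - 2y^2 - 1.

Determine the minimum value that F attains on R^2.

-642

F(x,y) separates as P(x) + Q(y) − 1, so its minimum is min P + min Q − 1.
P'(x) = 12x(x - 4)(x + 3) vanishes at x ∈ {-3, 0, 4}; Q'(y) = 4y(y - 1)(y + 1) vanishes at y ∈ {-1, 0, 1}.
Local minima of P (where P''>0): P(-3)=-297, P(4)=-640. Local minima of Q: Q(-1)=-1, Q(1)=-1.
So the global minimum of F is P(4) + Q(-1) − 1 = -640 − 1 − 1 = -642, attained at (4, -1).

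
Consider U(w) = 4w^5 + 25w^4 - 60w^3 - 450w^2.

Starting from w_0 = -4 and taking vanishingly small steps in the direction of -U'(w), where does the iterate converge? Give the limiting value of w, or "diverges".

U'(w) = 20w(w - 3)(w + 3)(w + 5), so U'(-4) = -560.
Gradient descent moves in the -U' direction, i.e. w is increasing.
The nearest critical point in that direction is w = -3, where U'' = 720 > 0 (a local minimum). The iterate converges there.

-3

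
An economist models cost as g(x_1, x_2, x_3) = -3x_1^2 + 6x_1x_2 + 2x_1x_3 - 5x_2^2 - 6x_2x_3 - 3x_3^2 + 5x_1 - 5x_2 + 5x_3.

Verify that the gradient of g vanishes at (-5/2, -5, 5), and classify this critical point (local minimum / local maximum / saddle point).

∇g = (-6x_1 + 6x_2 + 2x_3 + 5, 6x_1 - 10x_2 - 6x_3 - 5, 2x_1 - 6x_2 - 6x_3 + 5); substituting (-5/2, -5, 5) gives ∇g = (0, 0, 0), so (-5/2, -5, 5) is indeed a critical point.
The Hessian is constant: H = [[-6, 6, 2], [6, -10, -6], [2, -6, -6]].
Leading principal minors: Δ₁ = -6, Δ₂ = 24, Δ₃ = -32.
The minors alternate sign starting negative (−, +, −), so H is negative definite: a local maximum.

local maximum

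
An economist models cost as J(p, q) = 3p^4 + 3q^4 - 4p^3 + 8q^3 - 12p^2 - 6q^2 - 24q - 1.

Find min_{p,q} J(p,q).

J(p,q) separates as A(p) + B(q) − 1, so its minimum is min A + min B − 1.
A'(p) = 12p(p - 2)(p + 1) vanishes at p ∈ {-1, 0, 2}; B'(q) = 12(q - 1)(q + 1)(q + 2) vanishes at q ∈ {-2, -1, 1}.
Local minima of A (where A''>0): A(-1)=-5, A(2)=-32. Local minima of B: B(-2)=8, B(1)=-19.
So the global minimum of J is A(2) + B(1) − 1 = -32 − 19 − 1 = -52, attained at (2, 1).

-52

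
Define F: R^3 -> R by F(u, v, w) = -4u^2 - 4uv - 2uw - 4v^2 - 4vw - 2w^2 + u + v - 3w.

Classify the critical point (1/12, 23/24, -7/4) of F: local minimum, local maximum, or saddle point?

local maximum

The Hessian is constant: H = [[-8, -4, -2], [-4, -8, -4], [-2, -4, -4]].
Leading principal minors: Δ₁ = -8, Δ₂ = 48, Δ₃ = -96.
The minors alternate sign starting negative (−, +, −), so H is negative definite: a local maximum.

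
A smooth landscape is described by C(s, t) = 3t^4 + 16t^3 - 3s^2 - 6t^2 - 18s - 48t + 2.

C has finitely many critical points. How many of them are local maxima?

1

C separates as a function of s plus a function of t, so ∇C=0 decouples.
∂C/∂s = -6(s + 3) = 0 at s ∈ {-3}; ∂C/∂t = 12(t - 1)(t + 1)(t + 4) = 0 at t ∈ {-4, -1, 1}.
The Hessian is diagonal: diag(C_ss, C_tt). Second derivatives: C_ss(-3)=-6; C_tt(-4)=180, C_tt(-1)=-72, C_tt(1)=120.
Local maxima occur where both diagonal entries negative: (-3, -1). Count: 1.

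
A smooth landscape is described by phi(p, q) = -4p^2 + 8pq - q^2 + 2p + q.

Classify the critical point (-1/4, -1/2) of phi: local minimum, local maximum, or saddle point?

saddle point

The Hessian of phi is constant: H = [[-8, 8], [8, -2]].
det(H) = (-8)·(-2) − 8² = -48.
Since det(H) < 0, H is indefinite and the critical point is a saddle point.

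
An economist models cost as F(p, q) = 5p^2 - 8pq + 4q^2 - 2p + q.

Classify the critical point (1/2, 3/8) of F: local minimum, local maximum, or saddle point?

The Hessian of F is constant: H = [[10, -8], [-8, 8]].
det(H) = 10·8 − (-8)² = 16.
det(H) > 0 and tr(H) = 18 > 0, so H is positive definite and the point is a local minimum.

local minimum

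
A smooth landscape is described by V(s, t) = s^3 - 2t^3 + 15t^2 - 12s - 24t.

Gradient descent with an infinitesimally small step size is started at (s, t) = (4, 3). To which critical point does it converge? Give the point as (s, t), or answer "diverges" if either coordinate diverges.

(2, 1)

V is separable, so gradient descent decouples: s follows -∂V/∂s, t follows -∂V/∂t.
∂V/∂s = 3(s - 2)(s + 2); at s=4 this is 36, so s decreases.
∂V/∂t = -6(t - 4)(t - 1); at t=3 this is 12, so t decreases.
s converges to its nearest critical value 2 (a local min of the s-part); t converges to 1. The iterate converges to (2, 1).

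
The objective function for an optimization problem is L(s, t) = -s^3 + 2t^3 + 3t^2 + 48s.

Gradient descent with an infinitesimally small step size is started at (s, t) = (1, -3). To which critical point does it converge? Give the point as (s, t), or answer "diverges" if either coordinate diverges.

L is separable, so gradient descent decouples: s follows -∂L/∂s, t follows -∂L/∂t.
∂L/∂s = -3(s - 4)(s + 4); at s=1 this is 45, so s decreases.
∂L/∂t = 6t(t + 1); at t=-3 this is 36, so t decreases.
The t-coordinate has no critical point in that direction and runs off to infinity.

diverges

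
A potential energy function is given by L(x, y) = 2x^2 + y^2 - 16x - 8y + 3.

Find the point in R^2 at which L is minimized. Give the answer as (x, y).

(4, 4)

L(x,y) separates as P(x) + Q(y) + 3, so its minimum is min P + min Q + 3.
P'(x) = 4x - 16 vanishes at x ∈ {4}; Q'(y) = 2y - 8 vanishes at y ∈ {4}.
Local minima of P (where P''>0): P(4)=-32. Local minima of Q: Q(4)=-16.
So the global minimum of L is P(4) + Q(4) + 3 = -32 − 16 + 3 = -45, attained at (4, 4).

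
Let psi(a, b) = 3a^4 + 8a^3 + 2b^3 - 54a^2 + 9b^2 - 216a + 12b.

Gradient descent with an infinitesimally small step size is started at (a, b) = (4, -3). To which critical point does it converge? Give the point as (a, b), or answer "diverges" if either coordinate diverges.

psi is separable, so gradient descent decouples: a follows -∂psi/∂a, b follows -∂psi/∂b.
∂psi/∂a = 12(a - 3)(a + 2)(a + 3); at a=4 this is 504, so a decreases.
∂psi/∂b = 6(b + 1)(b + 2); at b=-3 this is 12, so b decreases.
The b-coordinate has no critical point in that direction and runs off to infinity.

diverges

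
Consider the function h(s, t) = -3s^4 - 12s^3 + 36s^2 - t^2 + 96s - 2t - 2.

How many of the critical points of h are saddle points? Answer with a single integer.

h separates as a function of s plus a function of t, so ∇h=0 decouples.
∂h/∂s = -12(s - 2)(s + 1)(s + 4) = 0 at s ∈ {-4, -1, 2}; ∂h/∂t = -2(t + 1) = 0 at t ∈ {-1}.
The Hessian is diagonal: diag(h_ss, h_tt). Second derivatives: h_ss(-4)=-216, h_ss(-1)=108, h_ss(2)=-216; h_tt(-1)=-2.
Saddle points occur where the two diagonal entries have opposite signs: (-1, -1). Count: 1.

1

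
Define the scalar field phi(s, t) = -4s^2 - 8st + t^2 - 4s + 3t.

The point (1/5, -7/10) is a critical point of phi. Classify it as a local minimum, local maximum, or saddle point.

saddle point

The Hessian of phi is constant: H = [[-8, -8], [-8, 2]].
det(H) = (-8)·2 − (-8)² = -80.
Since det(H) < 0, H is indefinite and the critical point is a saddle point.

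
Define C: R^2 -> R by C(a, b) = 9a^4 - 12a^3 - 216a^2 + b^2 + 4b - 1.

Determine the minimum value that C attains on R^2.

-1925

C(a,b) separates as P(a) + Q(b) − 1, so its minimum is min P + min Q − 1.
P'(a) = 36a(a - 4)(a + 3) vanishes at a ∈ {-3, 0, 4}; Q'(b) = 2b + 4 vanishes at b ∈ {-2}.
Local minima of P (where P''>0): P(-3)=-891, P(4)=-1920. Local minima of Q: Q(-2)=-4.
So the global minimum of C is P(4) + Q(-2) − 1 = -1920 − 4 − 1 = -1925, attained at (4, -2).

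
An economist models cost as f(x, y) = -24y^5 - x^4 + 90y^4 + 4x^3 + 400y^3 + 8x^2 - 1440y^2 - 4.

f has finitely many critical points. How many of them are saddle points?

f separates as a function of x plus a function of y, so ∇f=0 decouples.
∂f/∂x = -4x(x - 4)(x + 1) = 0 at x ∈ {-1, 0, 4}; ∂f/∂y = -120y(y - 4)(y - 2)(y + 3) = 0 at y ∈ {-3, 0, 2, 4}.
The Hessian is diagonal: diag(f_xx, f_yy). Second derivatives: f_xx(-1)=-20, f_xx(0)=16, f_xx(4)=-80; f_yy(-3)=12600, f_yy(0)=-2880, f_yy(2)=2400, f_yy(4)=-6720.
Saddle points occur where the two diagonal entries have opposite signs: (-1, -3), (-1, 2), (0, 0), (0, 4), (4, -3), (4, 2). Count: 6.

6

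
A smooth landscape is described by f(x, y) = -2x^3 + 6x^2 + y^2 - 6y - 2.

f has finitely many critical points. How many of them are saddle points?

1

f separates as a function of x plus a function of y, so ∇f=0 decouples.
∂f/∂x = -6x(x - 2) = 0 at x ∈ {0, 2}; ∂f/∂y = 2(y - 3) = 0 at y ∈ {3}.
The Hessian is diagonal: diag(f_xx, f_yy). Second derivatives: f_xx(0)=12, f_xx(2)=-12; f_yy(3)=2.
Saddle points occur where the two diagonal entries have opposite signs: (2, 3). Count: 1.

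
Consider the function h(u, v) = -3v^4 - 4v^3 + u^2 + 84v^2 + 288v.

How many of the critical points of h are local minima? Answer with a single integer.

1

h separates as a function of u plus a function of v, so ∇h=0 decouples.
∂h/∂u = 2u = 0 at u ∈ {0}; ∂h/∂v = -12(v - 4)(v + 2)(v + 3) = 0 at v ∈ {-3, -2, 4}.
The Hessian is diagonal: diag(h_uu, h_vv). Second derivatives: h_uu(0)=2; h_vv(-3)=-84, h_vv(-2)=72, h_vv(4)=-504.
Local minima occur where both diagonal entries positive: (0, -2). Count: 1.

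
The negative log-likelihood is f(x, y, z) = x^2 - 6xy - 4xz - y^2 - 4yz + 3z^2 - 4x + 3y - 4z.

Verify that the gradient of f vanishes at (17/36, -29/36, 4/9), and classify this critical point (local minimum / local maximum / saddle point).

∇f = (2x - 6y - 4z - 4, -6x - 2y - 4z + 3, -4x - 4y + 6z - 4); substituting (17/36, -29/36, 4/9) gives ∇f = (0, 0, 0), so (17/36, -29/36, 4/9) is indeed a critical point.
The Hessian is constant: H = [[2, -6, -4], [-6, -2, -4], [-4, -4, 6]].
Leading principal minors: Δ₁ = 2, Δ₂ = -40, Δ₃ = -432.
The minors fit neither the all-positive nor the alternating-sign pattern, so H is indefinite: a saddle point.

saddle point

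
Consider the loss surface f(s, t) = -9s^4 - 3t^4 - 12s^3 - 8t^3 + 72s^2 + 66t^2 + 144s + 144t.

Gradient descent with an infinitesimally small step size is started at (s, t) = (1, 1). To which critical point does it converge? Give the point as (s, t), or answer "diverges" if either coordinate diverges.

f is separable, so gradient descent decouples: s follows -∂f/∂s, t follows -∂f/∂t.
∂f/∂s = -36(s - 2)(s + 1)(s + 2); at s=1 this is 216, so s decreases.
∂f/∂t = -12(t - 3)(t + 1)(t + 4); at t=1 this is 240, so t decreases.
s converges to its nearest critical value -1 (a local min of the s-part); t converges to -1. The iterate converges to (-1, -1).

(-1, -1)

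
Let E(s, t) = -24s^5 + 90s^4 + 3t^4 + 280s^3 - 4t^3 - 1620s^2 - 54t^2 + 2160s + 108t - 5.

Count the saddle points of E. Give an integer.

E separates as a function of s plus a function of t, so ∇E=0 decouples.
∂E/∂s = -120(s - 3)(s - 2)(s - 1)(s + 3) = 0 at s ∈ {-3, 1, 2, 3}; ∂E/∂t = 12(t - 3)(t - 1)(t + 3) = 0 at t ∈ {-3, 1, 3}.
The Hessian is diagonal: diag(E_ss, E_tt). Second derivatives: E_ss(-3)=14400, E_ss(1)=-960, E_ss(2)=600, E_ss(3)=-1440; E_tt(-3)=288, E_tt(1)=-96, E_tt(3)=144.
Saddle points occur where the two diagonal entries have opposite signs: (-3, 1), (1, -3), (1, 3), (2, 1), (3, -3), (3, 3). Count: 6.

6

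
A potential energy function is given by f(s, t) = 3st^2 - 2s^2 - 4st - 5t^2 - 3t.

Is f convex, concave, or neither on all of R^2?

neither

The term 3st^2 is cubic, so the Hessian is not constant.
∂²f/∂t² = 6s - 10, which takes both signs as s varies (negative for sufficiently negative s). A diagonal entry of the Hessian changing sign means the Hessian is neither positive- nor negative-semidefinite on all of R^2.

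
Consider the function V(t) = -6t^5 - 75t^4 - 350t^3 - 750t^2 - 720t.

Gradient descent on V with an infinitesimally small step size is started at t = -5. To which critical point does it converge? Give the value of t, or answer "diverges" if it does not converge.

V'(t) = -30(t + 1)(t + 2)(t + 3)(t + 4), so V'(-5) = -720.
Gradient descent moves in the -V' direction, i.e. t is increasing.
The nearest critical point in that direction is t = -4, where V'' = 180 > 0 (a local minimum). The iterate converges there.

-4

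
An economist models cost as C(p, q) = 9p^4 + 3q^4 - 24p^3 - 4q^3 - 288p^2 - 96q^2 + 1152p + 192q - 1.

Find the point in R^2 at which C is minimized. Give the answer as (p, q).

C(p,q) separates as A(p) + B(q) − 1, so its minimum is min A + min B − 1.
A'(p) = 36(p - 4)(p - 2)(p + 4) vanishes at p ∈ {-4, 2, 4}; B'(q) = 12(q - 4)(q - 1)(q + 4) vanishes at q ∈ {-4, 1, 4}.
Local minima of A (where A''>0): A(-4)=-5376, A(4)=768. Local minima of B: B(-4)=-1280, B(4)=-256.
So the global minimum of C is A(-4) + B(-4) − 1 = -5376 − 1280 − 1 = -6657, attained at (-4, -4).

(-4, -4)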